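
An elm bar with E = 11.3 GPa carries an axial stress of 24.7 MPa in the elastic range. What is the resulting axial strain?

ε = σ/E = 24.7 / 11300 = 2.19×10⁻³.

2.19×10⁻³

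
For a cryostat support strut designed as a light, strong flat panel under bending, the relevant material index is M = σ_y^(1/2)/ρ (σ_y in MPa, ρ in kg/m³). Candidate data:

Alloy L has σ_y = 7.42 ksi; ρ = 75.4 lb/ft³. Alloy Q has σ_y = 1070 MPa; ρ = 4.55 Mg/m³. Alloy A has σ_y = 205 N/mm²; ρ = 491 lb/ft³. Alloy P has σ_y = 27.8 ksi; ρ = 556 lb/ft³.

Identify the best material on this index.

alloy Q

Normalizing units and computing the index:
  alloy L: σ_y = 51.16 MPa, ρ = 1208 kg/m³
  alloy Q: σ_y = 1070 MPa, ρ = 4550 kg/m³
  alloy A: σ_y = 205.0 MPa, ρ = 7865 kg/m³
  alloy P: σ_y = 191.7 MPa, ρ = 8906 kg/m³
  alloy Q: M = 7.19×10⁻³
  alloy L: M = 5.92×10⁻³
  alloy A: M = 1.82×10⁻³
  alloy P: M = 1.55×10⁻³
Highest index: alloy Q.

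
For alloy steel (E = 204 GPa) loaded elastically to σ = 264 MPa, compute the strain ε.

ε = σ/E = 264 / 204000 = 1.29×10⁻³.

1.29×10⁻³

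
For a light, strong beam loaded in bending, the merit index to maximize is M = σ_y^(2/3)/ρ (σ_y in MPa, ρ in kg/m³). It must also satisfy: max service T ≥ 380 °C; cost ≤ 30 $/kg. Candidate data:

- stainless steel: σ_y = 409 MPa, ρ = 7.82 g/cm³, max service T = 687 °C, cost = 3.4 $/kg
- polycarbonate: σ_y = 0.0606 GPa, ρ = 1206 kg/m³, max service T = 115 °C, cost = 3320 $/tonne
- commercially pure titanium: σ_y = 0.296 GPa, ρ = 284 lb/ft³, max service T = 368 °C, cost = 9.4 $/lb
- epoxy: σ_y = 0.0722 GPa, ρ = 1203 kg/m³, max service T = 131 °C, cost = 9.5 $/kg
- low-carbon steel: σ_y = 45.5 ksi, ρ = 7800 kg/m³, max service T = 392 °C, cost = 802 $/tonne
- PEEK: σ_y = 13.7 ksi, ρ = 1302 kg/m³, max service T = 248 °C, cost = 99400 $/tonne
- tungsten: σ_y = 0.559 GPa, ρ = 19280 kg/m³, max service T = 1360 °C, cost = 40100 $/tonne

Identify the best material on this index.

stainless steel

Screen on constraints: max service T ≥ 380 °C; cost ≤ 30 $/kg. Survivors: stainless steel, low-carbon steel.
Putting every candidate on a common basis:
  stainless steel: σ_y = 409.0 MPa, ρ = 7820 kg/m³
  low-carbon steel: σ_y = 313.7 MPa, ρ = 7800 kg/m³
  stainless steel: M = 7.05×10⁻³
  low-carbon steel: M = 5.92×10⁻³
Highest index: stainless steel.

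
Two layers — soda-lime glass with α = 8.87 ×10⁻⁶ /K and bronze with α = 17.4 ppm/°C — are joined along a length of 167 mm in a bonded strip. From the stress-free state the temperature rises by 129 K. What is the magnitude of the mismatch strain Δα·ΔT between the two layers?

Δα = |8.87 − 17.4|×10⁻⁶/K = 8.53×10⁻⁶/K.
Mismatch strain = Δα·ΔT = 8.53×10⁻⁶ × 129.0 = 1.10×10⁻³.

1.10×10⁻³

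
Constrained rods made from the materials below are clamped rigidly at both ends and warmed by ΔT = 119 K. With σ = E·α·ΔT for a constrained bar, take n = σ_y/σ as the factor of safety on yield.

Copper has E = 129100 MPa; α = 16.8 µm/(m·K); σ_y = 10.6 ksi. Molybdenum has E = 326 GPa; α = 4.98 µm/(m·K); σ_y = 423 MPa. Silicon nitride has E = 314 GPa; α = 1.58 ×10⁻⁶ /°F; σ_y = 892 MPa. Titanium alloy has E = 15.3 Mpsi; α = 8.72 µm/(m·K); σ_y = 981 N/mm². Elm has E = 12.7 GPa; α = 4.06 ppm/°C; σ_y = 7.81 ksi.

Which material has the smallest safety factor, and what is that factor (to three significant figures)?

With everything in SI (GPa, ×10⁻⁶/K, MPa):
  copper: E = 129.1, α = 16.8, σ_y = 73.08 → σ = 258 MPa, n = 0.283
  molybdenum: E = 326.0, α = 4.98, σ_y = 423.0 → σ = 193 MPa, n = 2.19
  silicon nitride: E = 314.0, α = 2.84, σ_y = 892.0 → σ = 106 MPa, n = 8.39
  titanium alloy: E = 105.5, α = 8.72, σ_y = 981.0 → σ = 109 MPa, n = 8.96
  elm: E = 12.70, α = 4.06, σ_y = 53.85 → σ = 6.14 MPa, n = 8.78
The minimum is copper at n = 0.283.

copper, n = 0.283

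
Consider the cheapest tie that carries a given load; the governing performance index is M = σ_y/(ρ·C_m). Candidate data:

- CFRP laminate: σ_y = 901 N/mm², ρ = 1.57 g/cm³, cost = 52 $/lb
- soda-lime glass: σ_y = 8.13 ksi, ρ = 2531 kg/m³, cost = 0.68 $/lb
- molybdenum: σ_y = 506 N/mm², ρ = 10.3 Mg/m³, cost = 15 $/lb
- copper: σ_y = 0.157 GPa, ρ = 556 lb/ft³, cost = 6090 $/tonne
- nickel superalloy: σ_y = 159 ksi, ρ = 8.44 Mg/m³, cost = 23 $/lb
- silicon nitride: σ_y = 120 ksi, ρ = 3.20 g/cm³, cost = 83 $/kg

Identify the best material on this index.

soda-lime glass

Convert each candidate to consistent units, then evaluate M:
  CFRP laminate: σ_y = 901.0 MPa, ρ = 1570 kg/m³, cost = 114.6 $/kg
  soda-lime glass: σ_y = 56.05 MPa, ρ = 2531 kg/m³, cost = 1.499 $/kg
  molybdenum: σ_y = 506.0 MPa, ρ = 10300 kg/m³, cost = 33.07 $/kg
  copper: σ_y = 157.0 MPa, ρ = 8906 kg/m³, cost = 6.090 $/kg
  nickel superalloy: σ_y = 1096 MPa, ρ = 8440 kg/m³, cost = 50.71 $/kg
  silicon nitride: σ_y = 827.4 MPa, ρ = 3200 kg/m³, cost = 83.00 $/kg
  soda-lime glass: M = 14.8 kN·m per $
  CFRP laminate: M = 5.01 kN·m per $
  silicon nitride: M = 3.12 kN·m per $
  copper: M = 2.89 kN·m per $
  nickel superalloy: M = 2.56 kN·m per $
  molybdenum: M = 1.49 kN·m per $
Highest index: soda-lime glass.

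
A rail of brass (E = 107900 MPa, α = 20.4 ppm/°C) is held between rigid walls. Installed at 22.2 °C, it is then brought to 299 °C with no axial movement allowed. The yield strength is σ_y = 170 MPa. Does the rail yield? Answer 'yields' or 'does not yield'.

yields

E = 107900 MPa = 107.9 GPa.
ΔT = 276.8 K. Constrained thermal stress σ = E·α·ΔT = 107.9×10³ MPa × 20.4×10⁻⁶ × 276.8 = 609 MPa (compressive).
Compare to σ_y = 170 MPa: σ ≥ σ_y, so it yields.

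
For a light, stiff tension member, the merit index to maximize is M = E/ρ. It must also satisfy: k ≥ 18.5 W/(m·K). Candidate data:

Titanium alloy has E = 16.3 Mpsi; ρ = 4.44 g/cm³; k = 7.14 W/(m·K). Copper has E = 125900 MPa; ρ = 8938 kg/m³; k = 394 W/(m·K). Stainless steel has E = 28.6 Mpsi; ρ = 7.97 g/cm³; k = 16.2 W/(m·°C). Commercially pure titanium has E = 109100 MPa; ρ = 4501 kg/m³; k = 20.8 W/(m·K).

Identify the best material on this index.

commercially pure titanium

Screen on constraints: k ≥ 18.5 W/(m·K). Survivors: copper, commercially pure titanium.
Normalizing units and computing the index:
  copper: E = 125.9 GPa, ρ = 8938 kg/m³
  commercially pure titanium: E = 109.1 GPa, ρ = 4501 kg/m³
  commercially pure titanium: M = 24.2 MN·m/kg
  copper: M = 14.1 MN·m/kg
The maximum is for commercially pure titanium.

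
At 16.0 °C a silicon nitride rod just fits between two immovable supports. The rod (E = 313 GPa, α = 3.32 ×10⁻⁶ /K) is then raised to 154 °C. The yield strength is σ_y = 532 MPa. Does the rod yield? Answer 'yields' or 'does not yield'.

ΔT = 138.0 K. Constrained thermal stress σ = E·α·ΔT = 313.0×10³ MPa × 3.32×10⁻⁶ × 138.0 = 143 MPa (compressive).
Compare to σ_y = 532 MPa: σ < σ_y, so it does not yield.

does not yield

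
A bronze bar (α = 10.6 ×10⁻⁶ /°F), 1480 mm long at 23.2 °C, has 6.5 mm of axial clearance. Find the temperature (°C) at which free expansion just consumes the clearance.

α = 10.6×10⁻⁶/°F × 9/5 = 19.1×10⁻⁶/K.
α·L₀·ΔT = 6.5 mm ⇒ ΔT = 6.5 / (19.1×10⁻⁶ × 1480.0) = 230.2 K.
T = 23.2 + 230.2 = 253.4 °C.

253 °C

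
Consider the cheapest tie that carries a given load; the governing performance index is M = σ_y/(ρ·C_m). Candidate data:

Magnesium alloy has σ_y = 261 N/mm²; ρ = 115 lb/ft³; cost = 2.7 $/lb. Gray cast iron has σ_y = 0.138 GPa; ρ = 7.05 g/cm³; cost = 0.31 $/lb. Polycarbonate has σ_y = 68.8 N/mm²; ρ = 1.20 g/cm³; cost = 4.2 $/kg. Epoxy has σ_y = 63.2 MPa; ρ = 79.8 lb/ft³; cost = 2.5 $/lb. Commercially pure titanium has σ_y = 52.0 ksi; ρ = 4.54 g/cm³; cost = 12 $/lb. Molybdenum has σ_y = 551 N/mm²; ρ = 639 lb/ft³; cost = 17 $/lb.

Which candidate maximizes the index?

gray cast iron

In SI units:
  magnesium alloy: σ_y = 261.0 MPa, ρ = 1842 kg/m³, cost = 5.952 $/kg
  gray cast iron: σ_y = 138.0 MPa, ρ = 7050 kg/m³, cost = 0.6834 $/kg
  polycarbonate: σ_y = 68.80 MPa, ρ = 1200 kg/m³, cost = 4.200 $/kg
  epoxy: σ_y = 63.20 MPa, ρ = 1278 kg/m³, cost = 5.511 $/kg
  commercially pure titanium: σ_y = 358.5 MPa, ρ = 4540 kg/m³, cost = 26.46 $/kg
  molybdenum: σ_y = 551.0 MPa, ρ = 10240 kg/m³, cost = 37.48 $/kg
  gray cast iron: M = 28.6 kN·m per $
  magnesium alloy: M = 23.8 kN·m per $
  polycarbonate: M = 13.7 kN·m per $
  epoxy: M = 8.97 kN·m per $
  commercially pure titanium: M = 2.99 kN·m per $
  molybdenum: M = 1.44 kN·m per $
Gray cast iron has the largest M.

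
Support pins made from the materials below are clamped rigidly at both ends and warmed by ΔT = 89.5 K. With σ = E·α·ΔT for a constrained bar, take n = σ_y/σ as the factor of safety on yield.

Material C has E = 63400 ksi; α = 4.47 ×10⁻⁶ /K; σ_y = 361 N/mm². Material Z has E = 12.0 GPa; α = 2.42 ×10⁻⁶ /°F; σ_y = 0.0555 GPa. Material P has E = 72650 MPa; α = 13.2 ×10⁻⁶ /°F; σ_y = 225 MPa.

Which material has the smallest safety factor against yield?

material P

Converting E to GPa, α to ×10⁻⁶/K, σ_y to MPa, then σ and n for each:
  material C: E = 437.1, α = 4.47, σ_y = 361.0 → σ = 175 MPa, n = 2.06
  material Z: E = 12.00, α = 4.36, σ_y = 55.50 → σ = 4.68 MPa, n = 11.9
  material P: E = 72.65, α = 23.8, σ_y = 225.0 → σ = 154 MPa, n = 1.46
Smallest n: material P with n = 1.46.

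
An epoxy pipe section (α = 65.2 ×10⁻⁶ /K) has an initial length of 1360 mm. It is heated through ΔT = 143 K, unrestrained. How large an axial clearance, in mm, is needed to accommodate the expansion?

ΔL = α·L₀·ΔT = 65.2×10⁻⁶ × 1360 mm × 143.0 K = 12.7 mm.

12.7 mm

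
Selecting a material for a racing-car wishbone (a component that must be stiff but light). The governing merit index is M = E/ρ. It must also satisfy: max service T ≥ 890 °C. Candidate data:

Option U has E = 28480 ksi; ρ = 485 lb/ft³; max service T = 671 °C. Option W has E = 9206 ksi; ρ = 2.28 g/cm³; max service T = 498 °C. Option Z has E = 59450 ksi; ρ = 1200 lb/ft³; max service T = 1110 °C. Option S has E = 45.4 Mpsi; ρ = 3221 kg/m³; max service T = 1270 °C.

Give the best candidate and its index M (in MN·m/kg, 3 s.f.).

Screen on constraints: max service T ≥ 890 °C. Survivors: option Z, option S.
Normalizing units and computing the index:
  option Z: E = 409.9 GPa, ρ = 19220 kg/m³
  option S: E = 313.0 GPa, ρ = 3221 kg/m³
  option S: M = 97.2 MN·m/kg
  option Z: M = 21.3 MN·m/kg
Option S has the largest M.

option S, M = 97.2 MN·m/kg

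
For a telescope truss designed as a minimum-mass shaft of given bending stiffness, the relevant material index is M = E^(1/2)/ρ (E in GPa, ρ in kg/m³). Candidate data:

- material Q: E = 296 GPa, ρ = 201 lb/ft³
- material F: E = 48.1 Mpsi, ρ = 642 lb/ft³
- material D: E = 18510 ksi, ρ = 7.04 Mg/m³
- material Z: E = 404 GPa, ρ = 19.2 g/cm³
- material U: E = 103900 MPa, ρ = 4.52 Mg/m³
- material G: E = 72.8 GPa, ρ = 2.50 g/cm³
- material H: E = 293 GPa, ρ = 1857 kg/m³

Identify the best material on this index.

material H

Convert each candidate to consistent units, then evaluate M:
  material Q: E = 296.0 GPa, ρ = 3220 kg/m³
  material F: E = 331.6 GPa, ρ = 10280 kg/m³
  material D: E = 127.6 GPa, ρ = 7040 kg/m³
  material Z: E = 404.0 GPa, ρ = 19200 kg/m³
  material U: E = 103.9 GPa, ρ = 4520 kg/m³
  material G: E = 72.80 GPa, ρ = 2500 kg/m³
  material H: E = 293.0 GPa, ρ = 1857 kg/m³
  material H: M = 9.22×10⁻³
  material Q: M = 5.34×10⁻³
  material G: M = 3.41×10⁻³
  material U: M = 2.26×10⁻³
  material F: M = 1.77×10⁻³
  material D: M = 1.60×10⁻³
  material Z: M = 1.05×10⁻³
Material H ranks first.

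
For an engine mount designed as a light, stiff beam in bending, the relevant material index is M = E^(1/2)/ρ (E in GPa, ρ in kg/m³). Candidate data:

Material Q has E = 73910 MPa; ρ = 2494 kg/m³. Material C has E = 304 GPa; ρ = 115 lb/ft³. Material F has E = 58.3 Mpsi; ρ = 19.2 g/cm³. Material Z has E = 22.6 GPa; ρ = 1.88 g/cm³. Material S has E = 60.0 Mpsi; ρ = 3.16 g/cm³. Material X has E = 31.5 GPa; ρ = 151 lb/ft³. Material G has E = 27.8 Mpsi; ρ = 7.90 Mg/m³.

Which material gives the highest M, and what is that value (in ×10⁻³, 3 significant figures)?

Normalizing units and computing the index:
  material Q: E = 73.91 GPa, ρ = 2494 kg/m³
  material C: E = 304.0 GPa, ρ = 1842 kg/m³
  material F: E = 402.0 GPa, ρ = 19200 kg/m³
  material Z: E = 22.60 GPa, ρ = 1880 kg/m³
  material S: E = 413.7 GPa, ρ = 3160 kg/m³
  material X: E = 31.50 GPa, ρ = 2419 kg/m³
  material G: E = 191.7 GPa, ρ = 7900 kg/m³
  material C: M = 9.46×10⁻³
  material S: M = 6.44×10⁻³
  material Q: M = 3.45×10⁻³
  material Z: M = 2.53×10⁻³
  material X: M = 2.32×10⁻³
  material G: M = 1.75×10⁻³
  material F: M = 1.04×10⁻³
Highest index: material C.

material C, M = 9.46×10⁻³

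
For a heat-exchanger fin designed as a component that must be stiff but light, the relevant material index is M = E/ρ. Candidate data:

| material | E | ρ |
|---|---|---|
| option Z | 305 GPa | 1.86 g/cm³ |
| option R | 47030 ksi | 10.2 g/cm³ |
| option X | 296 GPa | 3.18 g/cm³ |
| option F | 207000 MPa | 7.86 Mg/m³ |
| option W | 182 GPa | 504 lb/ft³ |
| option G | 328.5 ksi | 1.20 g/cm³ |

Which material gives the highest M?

option Z

Normalizing units and computing the index:
  option Z: E = 305.0 GPa, ρ = 1860 kg/m³
  option R: E = 324.3 GPa, ρ = 10200 kg/m³
  option X: E = 296.0 GPa, ρ = 3180 kg/m³
  option F: E = 207.0 GPa, ρ = 7860 kg/m³
  option W: E = 182.0 GPa, ρ = 8073 kg/m³
  option G: E = 2.265 GPa, ρ = 1200 kg/m³
  option Z: M = 164 MN·m/kg
  option X: M = 93.1 MN·m/kg
  option R: M = 31.8 MN·m/kg
  option F: M = 26.3 MN·m/kg
  option W: M = 22.5 MN·m/kg
  option G: M = 1.89 MN·m/kg
Highest index: option Z.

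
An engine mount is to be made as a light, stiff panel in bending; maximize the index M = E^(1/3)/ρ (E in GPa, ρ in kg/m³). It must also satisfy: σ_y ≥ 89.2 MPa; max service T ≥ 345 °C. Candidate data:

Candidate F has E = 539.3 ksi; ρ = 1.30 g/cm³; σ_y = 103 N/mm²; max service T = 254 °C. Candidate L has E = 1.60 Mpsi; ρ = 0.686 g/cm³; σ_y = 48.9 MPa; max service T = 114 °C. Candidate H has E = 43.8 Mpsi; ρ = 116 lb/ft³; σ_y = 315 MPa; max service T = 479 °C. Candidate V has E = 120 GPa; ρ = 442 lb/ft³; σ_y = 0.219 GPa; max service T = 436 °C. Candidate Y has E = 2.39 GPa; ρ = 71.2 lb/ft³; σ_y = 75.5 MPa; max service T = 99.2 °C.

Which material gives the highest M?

Screen on constraints: σ_y ≥ 89.2 MPa; max service T ≥ 345 °C. Survivors: candidate H, candidate V.
Putting every candidate on a common basis:
  candidate H: E = 302.0 GPa, ρ = 1858 kg/m³
  candidate V: E = 120.0 GPa, ρ = 7080 kg/m³
  candidate H: M = 3.61×10⁻³
  candidate V: M = 0.697×10⁻³
The maximum is for candidate H.

candidate H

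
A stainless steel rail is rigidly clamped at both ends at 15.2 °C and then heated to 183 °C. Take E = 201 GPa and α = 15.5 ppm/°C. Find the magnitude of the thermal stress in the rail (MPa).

ΔT = 167.8 K. Constrained thermal stress σ = E·α·ΔT = 201.0×10³ MPa × 15.5×10⁻⁶ × 167.8 = 523 MPa (compressive).

523 MPa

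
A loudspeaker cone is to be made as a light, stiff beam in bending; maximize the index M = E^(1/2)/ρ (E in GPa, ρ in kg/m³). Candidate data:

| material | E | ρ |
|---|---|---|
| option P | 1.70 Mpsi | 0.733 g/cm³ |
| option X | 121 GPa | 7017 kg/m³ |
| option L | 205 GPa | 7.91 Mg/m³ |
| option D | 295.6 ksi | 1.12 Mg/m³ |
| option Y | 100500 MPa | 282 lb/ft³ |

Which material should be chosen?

option P

Normalizing units and computing the index:
  option P: E = 11.72 GPa, ρ = 733.0 kg/m³
  option X: E = 121.0 GPa, ρ = 7017 kg/m³
  option L: E = 205.0 GPa, ρ = 7910 kg/m³
  option D: E = 2.038 GPa, ρ = 1120 kg/m³
  option Y: E = 100.5 GPa, ρ = 4517 kg/m³
  option P: M = 4.67×10⁻³
  option Y: M = 2.22×10⁻³
  option L: M = 1.81×10⁻³
  option X: M = 1.57×10⁻³
  option D: M = 1.27×10⁻³
Option P has the largest M.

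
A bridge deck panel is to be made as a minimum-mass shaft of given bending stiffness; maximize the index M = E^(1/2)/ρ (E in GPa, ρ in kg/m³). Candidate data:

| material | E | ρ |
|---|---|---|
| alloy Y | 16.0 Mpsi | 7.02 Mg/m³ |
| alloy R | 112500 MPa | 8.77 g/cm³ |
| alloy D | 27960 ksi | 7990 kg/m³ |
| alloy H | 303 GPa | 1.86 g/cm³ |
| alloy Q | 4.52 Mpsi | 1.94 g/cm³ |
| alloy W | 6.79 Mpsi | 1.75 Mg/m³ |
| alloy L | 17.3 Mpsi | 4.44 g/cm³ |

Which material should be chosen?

Normalizing units and computing the index:
  alloy Y: E = 110.3 GPa, ρ = 7020 kg/m³
  alloy R: E = 112.5 GPa, ρ = 8770 kg/m³
  alloy D: E = 192.8 GPa, ρ = 7990 kg/m³
  alloy H: E = 303.0 GPa, ρ = 1860 kg/m³
  alloy Q: E = 31.16 GPa, ρ = 1940 kg/m³
  alloy W: E = 46.82 GPa, ρ = 1750 kg/m³
  alloy L: E = 119.3 GPa, ρ = 4440 kg/m³
  alloy H: M = 9.36×10⁻³
  alloy W: M = 3.91×10⁻³
  alloy Q: M = 2.88×10⁻³
  alloy L: M = 2.46×10⁻³
  alloy D: M = 1.74×10⁻³
  alloy Y: M = 1.50×10⁻³
  alloy R: M = 1.21×10⁻³
The maximum is for alloy H.

alloy H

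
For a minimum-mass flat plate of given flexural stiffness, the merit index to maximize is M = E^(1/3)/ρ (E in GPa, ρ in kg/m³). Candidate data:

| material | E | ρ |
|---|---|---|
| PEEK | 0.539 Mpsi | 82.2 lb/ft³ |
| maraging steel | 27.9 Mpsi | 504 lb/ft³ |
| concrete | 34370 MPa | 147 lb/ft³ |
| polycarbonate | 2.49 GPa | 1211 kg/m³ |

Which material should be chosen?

concrete

Convert each candidate to consistent units, then evaluate M:
  PEEK: E = 3.716 GPa, ρ = 1317 kg/m³
  maraging steel: E = 192.4 GPa, ρ = 8073 kg/m³
  concrete: E = 34.37 GPa, ρ = 2355 kg/m³
  polycarbonate: E = 2.490 GPa, ρ = 1211 kg/m³
  concrete: M = 1.38×10⁻³
  PEEK: M = 1.18×10⁻³
  polycarbonate: M = 1.12×10⁻³
  maraging steel: M = 0.715×10⁻³
Concrete ranks first.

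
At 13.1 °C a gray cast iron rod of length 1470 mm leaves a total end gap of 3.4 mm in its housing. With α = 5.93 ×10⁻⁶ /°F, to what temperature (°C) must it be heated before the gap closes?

230 °C

α = 5.93×10⁻⁶/°F × 9/5 = 10.7×10⁻⁶/K.
α·L₀·ΔT = 3.4 mm ⇒ ΔT = 3.4 / (10.7×10⁻⁶ × 1470.0) = 216.7 K.
T = 13.1 + 216.7 = 229.8 °C.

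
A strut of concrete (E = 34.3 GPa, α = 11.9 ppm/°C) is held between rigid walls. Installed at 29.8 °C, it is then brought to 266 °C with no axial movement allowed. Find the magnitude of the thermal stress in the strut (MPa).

ΔT = 236.2 K. Constrained thermal stress σ = E·α·ΔT = 34.30×10³ MPa × 11.9×10⁻⁶ × 236.2 = 96.4 MPa (compressive).

96.4 MPa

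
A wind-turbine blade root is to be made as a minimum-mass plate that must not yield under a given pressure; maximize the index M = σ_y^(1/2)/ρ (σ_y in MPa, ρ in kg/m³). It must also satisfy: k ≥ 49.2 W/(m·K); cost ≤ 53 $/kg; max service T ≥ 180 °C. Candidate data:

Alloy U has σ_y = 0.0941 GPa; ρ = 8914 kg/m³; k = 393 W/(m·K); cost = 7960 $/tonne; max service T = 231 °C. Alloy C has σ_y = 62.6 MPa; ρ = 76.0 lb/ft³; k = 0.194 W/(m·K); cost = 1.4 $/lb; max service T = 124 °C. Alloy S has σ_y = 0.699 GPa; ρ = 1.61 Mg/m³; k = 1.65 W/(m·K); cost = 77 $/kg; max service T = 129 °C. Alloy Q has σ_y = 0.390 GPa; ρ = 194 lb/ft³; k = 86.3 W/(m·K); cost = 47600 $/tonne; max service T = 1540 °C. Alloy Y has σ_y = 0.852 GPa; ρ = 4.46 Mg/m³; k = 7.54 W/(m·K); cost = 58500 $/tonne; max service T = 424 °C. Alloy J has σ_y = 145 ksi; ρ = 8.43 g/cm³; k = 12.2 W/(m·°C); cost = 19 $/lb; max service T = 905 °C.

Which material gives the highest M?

Screen on constraints: k ≥ 49.2 W/(m·K); cost ≤ 53 $/kg; max service T ≥ 180 °C. Survivors: alloy U, alloy Q.
Normalizing units and computing the index:
  alloy U: σ_y = 94.10 MPa, ρ = 8914 kg/m³
  alloy Q: σ_y = 390.0 MPa, ρ = 3108 kg/m³
  alloy Q: M = 6.35×10⁻³
  alloy U: M = 1.09×10⁻³
Alloy Q has the largest M.

alloy Q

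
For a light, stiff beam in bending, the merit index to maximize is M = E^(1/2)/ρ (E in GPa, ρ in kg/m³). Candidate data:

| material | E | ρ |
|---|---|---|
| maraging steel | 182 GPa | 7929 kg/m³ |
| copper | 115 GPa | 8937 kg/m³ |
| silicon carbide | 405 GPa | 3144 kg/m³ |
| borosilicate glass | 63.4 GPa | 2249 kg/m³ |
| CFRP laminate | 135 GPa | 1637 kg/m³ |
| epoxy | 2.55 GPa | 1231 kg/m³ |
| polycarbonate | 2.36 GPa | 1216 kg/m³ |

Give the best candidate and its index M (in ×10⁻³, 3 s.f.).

CFRP laminate, M = 7.10×10⁻³

Evaluate M for each candidate:
  CFRP laminate: M = 7.10×10⁻³
  silicon carbide: M = 6.40×10⁻³
  borosilicate glass: M = 3.54×10⁻³
  maraging steel: M = 1.70×10⁻³
  epoxy: M = 1.30×10⁻³
  polycarbonate: M = 1.26×10⁻³
  copper: M = 1.20×10⁻³
CFRP laminate ranks first.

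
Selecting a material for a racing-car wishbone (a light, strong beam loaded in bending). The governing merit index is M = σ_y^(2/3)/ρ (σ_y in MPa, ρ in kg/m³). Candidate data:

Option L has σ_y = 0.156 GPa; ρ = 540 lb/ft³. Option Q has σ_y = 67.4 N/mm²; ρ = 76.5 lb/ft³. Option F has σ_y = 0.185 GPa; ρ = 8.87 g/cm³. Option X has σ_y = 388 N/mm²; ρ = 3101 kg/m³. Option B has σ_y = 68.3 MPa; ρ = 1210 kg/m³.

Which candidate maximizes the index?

In SI units:
  option L: σ_y = 156.0 MPa, ρ = 8650 kg/m³
  option Q: σ_y = 67.40 MPa, ρ = 1225 kg/m³
  option F: σ_y = 185.0 MPa, ρ = 8870 kg/m³
  option X: σ_y = 388.0 MPa, ρ = 3101 kg/m³
  option B: σ_y = 68.30 MPa, ρ = 1210 kg/m³
  option X: M = 17.2×10⁻³
  option B: M = 13.8×10⁻³
  option Q: M = 13.5×10⁻³
  option F: M = 3.66×10⁻³
  option L: M = 3.35×10⁻³
The maximum is for option X.

option X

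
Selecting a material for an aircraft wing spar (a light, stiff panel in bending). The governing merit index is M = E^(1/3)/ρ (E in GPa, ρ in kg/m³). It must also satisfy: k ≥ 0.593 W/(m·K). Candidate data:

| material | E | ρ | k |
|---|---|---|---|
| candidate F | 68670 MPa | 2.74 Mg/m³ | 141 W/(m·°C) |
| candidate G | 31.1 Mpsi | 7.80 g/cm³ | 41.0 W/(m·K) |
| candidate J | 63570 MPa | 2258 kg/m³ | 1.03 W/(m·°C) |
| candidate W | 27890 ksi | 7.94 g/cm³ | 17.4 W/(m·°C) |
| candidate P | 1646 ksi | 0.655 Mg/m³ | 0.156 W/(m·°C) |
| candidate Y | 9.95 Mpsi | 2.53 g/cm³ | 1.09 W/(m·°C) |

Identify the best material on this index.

Screen on constraints: k ≥ 0.593 W/(m·K). Survivors: candidate F, candidate G, candidate J, candidate W, candidate Y.
After converting to SI:
  candidate F: E = 68.67 GPa, ρ = 2740 kg/m³
  candidate G: E = 214.4 GPa, ρ = 7800 kg/m³
  candidate J: E = 63.57 GPa, ρ = 2258 kg/m³
  candidate W: E = 192.3 GPa, ρ = 7940 kg/m³
  candidate Y: E = 68.60 GPa, ρ = 2530 kg/m³
  candidate J: M = 1.77×10⁻³
  candidate Y: M = 1.62×10⁻³
  candidate F: M = 1.49×10⁻³
  candidate G: M = 0.767×10⁻³
  candidate W: M = 0.727×10⁻³
Highest index: candidate J.

candidate J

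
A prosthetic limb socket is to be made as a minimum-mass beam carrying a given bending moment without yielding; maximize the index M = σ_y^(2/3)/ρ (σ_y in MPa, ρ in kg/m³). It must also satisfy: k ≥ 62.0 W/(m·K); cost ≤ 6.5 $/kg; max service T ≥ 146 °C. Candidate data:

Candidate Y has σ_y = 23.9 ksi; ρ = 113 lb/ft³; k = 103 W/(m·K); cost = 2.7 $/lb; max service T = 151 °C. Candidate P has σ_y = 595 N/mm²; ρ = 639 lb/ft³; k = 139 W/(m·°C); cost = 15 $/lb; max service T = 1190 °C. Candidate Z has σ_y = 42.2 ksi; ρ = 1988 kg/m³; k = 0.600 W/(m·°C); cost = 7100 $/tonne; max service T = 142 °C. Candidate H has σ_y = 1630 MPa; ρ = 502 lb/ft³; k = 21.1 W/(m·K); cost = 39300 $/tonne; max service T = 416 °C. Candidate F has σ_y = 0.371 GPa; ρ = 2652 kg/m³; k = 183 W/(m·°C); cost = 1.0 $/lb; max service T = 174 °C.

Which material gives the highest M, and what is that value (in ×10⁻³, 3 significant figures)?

candidate F, M = 19.5×10⁻³

Screen on constraints: k ≥ 62.0 W/(m·K); cost ≤ 6.5 $/kg; max service T ≥ 146 °C. Survivors: candidate Y, candidate F.
Convert each candidate to consistent units, then evaluate M:
  candidate Y: σ_y = 164.8 MPa, ρ = 1810 kg/m³
  candidate F: σ_y = 371.0 MPa, ρ = 2652 kg/m³
  candidate F: M = 19.5×10⁻³
  candidate Y: M = 16.6×10⁻³
Highest index: candidate F.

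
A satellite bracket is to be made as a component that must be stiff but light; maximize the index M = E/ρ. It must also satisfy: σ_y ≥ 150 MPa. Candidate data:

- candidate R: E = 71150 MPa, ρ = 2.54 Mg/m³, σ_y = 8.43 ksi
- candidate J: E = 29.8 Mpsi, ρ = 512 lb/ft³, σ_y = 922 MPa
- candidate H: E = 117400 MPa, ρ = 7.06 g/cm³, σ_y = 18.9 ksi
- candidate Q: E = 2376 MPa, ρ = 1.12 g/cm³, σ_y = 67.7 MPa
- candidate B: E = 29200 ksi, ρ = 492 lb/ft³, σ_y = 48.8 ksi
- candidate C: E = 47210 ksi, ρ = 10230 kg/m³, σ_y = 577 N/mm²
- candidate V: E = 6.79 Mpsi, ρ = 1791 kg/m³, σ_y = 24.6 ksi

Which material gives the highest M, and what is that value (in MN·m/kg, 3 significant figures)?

Screen on constraints: σ_y ≥ 150 MPa. Survivors: candidate J, candidate B, candidate C, candidate V.
Normalizing units and computing the index:
  candidate J: E = 205.5 GPa, ρ = 8201 kg/m³
  candidate B: E = 201.3 GPa, ρ = 7881 kg/m³
  candidate C: E = 325.5 GPa, ρ = 10230 kg/m³
  candidate V: E = 46.82 GPa, ρ = 1791 kg/m³
  candidate C: M = 31.8 MN·m/kg
  candidate V: M = 26.1 MN·m/kg
  candidate B: M = 25.5 MN·m/kg
  candidate J: M = 25.1 MN·m/kg
The maximum is for candidate C.

candidate C, M = 31.8 MN·m/kg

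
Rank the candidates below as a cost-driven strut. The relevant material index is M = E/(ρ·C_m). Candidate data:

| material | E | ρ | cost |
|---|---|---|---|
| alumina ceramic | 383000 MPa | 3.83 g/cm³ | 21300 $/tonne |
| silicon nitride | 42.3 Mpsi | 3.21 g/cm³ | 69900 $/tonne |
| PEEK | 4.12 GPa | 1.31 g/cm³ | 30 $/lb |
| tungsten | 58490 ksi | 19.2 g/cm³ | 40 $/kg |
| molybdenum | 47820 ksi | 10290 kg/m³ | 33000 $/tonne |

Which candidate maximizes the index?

Convert each candidate to consistent units, then evaluate M:
  alumina ceramic: E = 383.0 GPa, ρ = 3830 kg/m³, cost = 21.30 $/kg
  silicon nitride: E = 291.6 GPa, ρ = 3210 kg/m³, cost = 69.90 $/kg
  PEEK: E = 4.120 GPa, ρ = 1310 kg/m³, cost = 66.14 $/kg
  tungsten: E = 403.3 GPa, ρ = 19200 kg/m³, cost = 40.00 $/kg
  molybdenum: E = 329.7 GPa, ρ = 10290 kg/m³, cost = 33.00 $/kg
  alumina ceramic: M = 4.69 MN·m per $
  silicon nitride: M = 1.30 MN·m per $
  molybdenum: M = 0.971 MN·m per $
  tungsten: M = 0.525 MN·m per $
  PEEK: M = 0.0476 MN·m per $
Highest index: alumina ceramic.

alumina ceramic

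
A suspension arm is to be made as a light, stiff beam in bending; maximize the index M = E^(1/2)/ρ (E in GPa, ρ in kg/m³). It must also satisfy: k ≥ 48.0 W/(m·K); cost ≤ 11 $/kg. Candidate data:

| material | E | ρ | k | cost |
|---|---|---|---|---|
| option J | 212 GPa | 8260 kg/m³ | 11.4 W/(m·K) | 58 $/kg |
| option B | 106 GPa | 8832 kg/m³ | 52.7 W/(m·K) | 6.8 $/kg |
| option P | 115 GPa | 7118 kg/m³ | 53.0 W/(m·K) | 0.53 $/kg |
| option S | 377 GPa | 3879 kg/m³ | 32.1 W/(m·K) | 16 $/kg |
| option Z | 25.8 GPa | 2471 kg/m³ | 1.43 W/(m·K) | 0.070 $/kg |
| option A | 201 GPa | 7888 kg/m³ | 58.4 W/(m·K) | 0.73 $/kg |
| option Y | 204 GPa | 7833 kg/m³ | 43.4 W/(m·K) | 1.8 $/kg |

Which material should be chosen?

option A

Screen on constraints: k ≥ 48.0 W/(m·K); cost ≤ 11 $/kg. Survivors: option B, option P, option A.
Per-candidate index values:
  option A: M = 1.80×10⁻³
  option P: M = 1.51×10⁻³
  option B: M = 1.17×10⁻³
Highest index: option A.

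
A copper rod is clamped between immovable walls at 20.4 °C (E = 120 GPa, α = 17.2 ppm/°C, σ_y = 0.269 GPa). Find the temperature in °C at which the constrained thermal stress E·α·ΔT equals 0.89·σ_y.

136 °C

σ_y = 0.269 GPa = 269.0 MPa.
E·α·ΔT = 239.4 MPa ⇒ ΔT = 239.4 / (120.0×10³ × 17.2×10⁻⁶) = 116.0 K.
T = 20.4 + 116.0 = 136.4 °C.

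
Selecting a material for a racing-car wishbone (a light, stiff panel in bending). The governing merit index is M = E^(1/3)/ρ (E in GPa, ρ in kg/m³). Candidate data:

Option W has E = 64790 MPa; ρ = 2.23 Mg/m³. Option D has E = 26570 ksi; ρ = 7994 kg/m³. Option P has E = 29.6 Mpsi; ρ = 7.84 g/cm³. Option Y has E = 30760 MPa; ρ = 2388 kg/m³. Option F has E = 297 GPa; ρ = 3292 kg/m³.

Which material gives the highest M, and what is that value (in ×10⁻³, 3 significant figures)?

After converting to SI:
  option W: E = 64.79 GPa, ρ = 2230 kg/m³
  option D: E = 183.2 GPa, ρ = 7994 kg/m³
  option P: E = 204.1 GPa, ρ = 7840 kg/m³
  option Y: E = 30.76 GPa, ρ = 2388 kg/m³
  option F: E = 297.0 GPa, ρ = 3292 kg/m³
  option F: M = 2.03×10⁻³
  option W: M = 1.80×10⁻³
  option Y: M = 1.31×10⁻³
  option P: M = 0.751×10⁻³
  option D: M = 0.710×10⁻³
Option F ranks first.

option F, M = 2.03×10⁻³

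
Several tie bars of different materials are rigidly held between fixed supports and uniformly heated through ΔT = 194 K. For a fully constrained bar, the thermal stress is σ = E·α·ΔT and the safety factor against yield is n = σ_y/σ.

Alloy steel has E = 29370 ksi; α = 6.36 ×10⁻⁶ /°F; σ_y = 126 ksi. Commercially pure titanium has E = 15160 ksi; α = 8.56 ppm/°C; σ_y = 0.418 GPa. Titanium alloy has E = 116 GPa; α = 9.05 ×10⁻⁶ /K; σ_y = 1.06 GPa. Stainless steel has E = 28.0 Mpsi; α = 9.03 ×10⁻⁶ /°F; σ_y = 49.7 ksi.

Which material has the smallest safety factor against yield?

stainless steel

In consistent units (E in GPa, α in ×10⁻⁶/K, σ_y in MPa):
  alloy steel: E = 202.5, α = 11.4, σ_y = 868.7 → σ = 450 MPa, n = 1.93
  commercially pure titanium: E = 104.5, α = 8.56, σ_y = 418.0 → σ = 174 MPa, n = 2.41
  titanium alloy: E = 116.0, α = 9.05, σ_y = 1060 → σ = 204 MPa, n = 5.20
  stainless steel: E = 193.1, α = 16.3, σ_y = 342.7 → σ = 609 MPa, n = 0.563
Stainless steel has the lowest safety factor, n = 0.563.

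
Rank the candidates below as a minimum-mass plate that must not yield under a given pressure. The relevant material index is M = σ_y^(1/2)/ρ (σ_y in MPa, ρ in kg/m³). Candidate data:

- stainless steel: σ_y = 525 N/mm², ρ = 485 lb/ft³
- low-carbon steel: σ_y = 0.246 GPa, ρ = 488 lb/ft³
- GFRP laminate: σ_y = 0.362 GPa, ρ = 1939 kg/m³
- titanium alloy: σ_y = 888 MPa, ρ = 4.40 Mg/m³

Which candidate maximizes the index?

In SI units:
  stainless steel: σ_y = 525.0 MPa, ρ = 7769 kg/m³
  low-carbon steel: σ_y = 246.0 MPa, ρ = 7817 kg/m³
  GFRP laminate: σ_y = 362.0 MPa, ρ = 1939 kg/m³
  titanium alloy: σ_y = 888.0 MPa, ρ = 4400 kg/m³
  GFRP laminate: M = 9.81×10⁻³
  titanium alloy: M = 6.77×10⁻³
  stainless steel: M = 2.95×10⁻³
  low-carbon steel: M = 2.01×10⁻³
GFRP laminate has the largest M.

GFRP laminate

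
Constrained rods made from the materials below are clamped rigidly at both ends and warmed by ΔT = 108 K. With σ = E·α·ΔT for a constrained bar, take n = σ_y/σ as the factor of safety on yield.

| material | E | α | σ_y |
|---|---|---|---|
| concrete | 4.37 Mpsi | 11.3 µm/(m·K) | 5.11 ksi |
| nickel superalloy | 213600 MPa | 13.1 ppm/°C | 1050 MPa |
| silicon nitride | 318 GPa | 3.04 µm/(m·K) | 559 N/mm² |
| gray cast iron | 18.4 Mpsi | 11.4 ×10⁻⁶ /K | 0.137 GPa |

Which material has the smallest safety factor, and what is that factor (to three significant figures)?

gray cast iron, n = 0.877

With everything in SI (GPa, ×10⁻⁶/K, MPa):
  concrete: E = 30.13, α = 11.3, σ_y = 35.23 → σ = 36.8 MPa, n = 0.958
  nickel superalloy: E = 213.6, α = 13.1, σ_y = 1050 → σ = 302 MPa, n = 3.47
  silicon nitride: E = 318.0, α = 3.04, σ_y = 559.0 → σ = 104 MPa, n = 5.35
  gray cast iron: E = 126.9, α = 11.4, σ_y = 137.0 → σ = 156 MPa, n = 0.877
Smallest n: gray cast iron with n = 0.877.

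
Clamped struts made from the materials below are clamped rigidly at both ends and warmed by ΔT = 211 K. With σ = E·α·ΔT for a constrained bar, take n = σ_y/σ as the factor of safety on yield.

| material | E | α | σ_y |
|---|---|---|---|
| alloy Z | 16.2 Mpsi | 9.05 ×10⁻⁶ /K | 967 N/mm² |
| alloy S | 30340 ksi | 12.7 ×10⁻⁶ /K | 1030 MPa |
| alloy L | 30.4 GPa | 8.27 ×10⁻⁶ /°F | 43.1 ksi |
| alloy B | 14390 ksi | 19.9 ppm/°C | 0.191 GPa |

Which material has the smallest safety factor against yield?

alloy B

With everything in SI (GPa, ×10⁻⁶/K, MPa):
  alloy Z: E = 111.7, α = 9.05, σ_y = 967.0 → σ = 213 MPa, n = 4.53
  alloy S: E = 209.2, α = 12.7, σ_y = 1030 → σ = 561 MPa, n = 1.84
  alloy L: E = 30.40, α = 14.9, σ_y = 297.2 → σ = 95.5 MPa, n = 3.11
  alloy B: E = 99.22, α = 19.9, σ_y = 191.0 → σ = 417 MPa, n = 0.458
Alloy B has the lowest safety factor, n = 0.458.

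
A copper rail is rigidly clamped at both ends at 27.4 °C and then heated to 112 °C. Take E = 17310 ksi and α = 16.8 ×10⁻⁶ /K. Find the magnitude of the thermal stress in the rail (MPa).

170 MPa

E = 17310 ksi = 119.3 GPa.
ΔT = 84.60 K. Constrained thermal stress σ = E·α·ΔT = 119.3×10³ MPa × 16.8×10⁻⁶ × 84.60 = 170 MPa (compressive).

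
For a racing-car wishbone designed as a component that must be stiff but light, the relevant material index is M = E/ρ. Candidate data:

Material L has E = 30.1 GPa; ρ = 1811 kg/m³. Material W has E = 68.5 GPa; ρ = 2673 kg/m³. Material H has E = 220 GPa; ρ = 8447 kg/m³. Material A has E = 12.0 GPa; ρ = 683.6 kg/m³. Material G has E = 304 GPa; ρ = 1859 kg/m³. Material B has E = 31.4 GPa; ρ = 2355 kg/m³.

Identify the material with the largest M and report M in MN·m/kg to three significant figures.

Evaluate M for each candidate:
  material G: M = 164 MN·m/kg
  material H: M = 26.0 MN·m/kg
  material W: M = 25.6 MN·m/kg
  material A: M = 17.6 MN·m/kg
  material L: M = 16.6 MN·m/kg
  material B: M = 13.3 MN·m/kg
Material G has the largest M.

material G, M = 164 MN·m/kg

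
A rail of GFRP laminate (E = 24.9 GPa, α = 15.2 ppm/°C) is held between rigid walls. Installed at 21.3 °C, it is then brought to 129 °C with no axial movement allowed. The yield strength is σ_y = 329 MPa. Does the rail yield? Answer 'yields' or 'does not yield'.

ΔT = 107.7 K. Constrained thermal stress σ = E·α·ΔT = 24.90×10³ MPa × 15.2×10⁻⁶ × 107.7 = 40.8 MPa (compressive).
Compare to σ_y = 329 MPa: σ < σ_y, so it does not yield.

does not yield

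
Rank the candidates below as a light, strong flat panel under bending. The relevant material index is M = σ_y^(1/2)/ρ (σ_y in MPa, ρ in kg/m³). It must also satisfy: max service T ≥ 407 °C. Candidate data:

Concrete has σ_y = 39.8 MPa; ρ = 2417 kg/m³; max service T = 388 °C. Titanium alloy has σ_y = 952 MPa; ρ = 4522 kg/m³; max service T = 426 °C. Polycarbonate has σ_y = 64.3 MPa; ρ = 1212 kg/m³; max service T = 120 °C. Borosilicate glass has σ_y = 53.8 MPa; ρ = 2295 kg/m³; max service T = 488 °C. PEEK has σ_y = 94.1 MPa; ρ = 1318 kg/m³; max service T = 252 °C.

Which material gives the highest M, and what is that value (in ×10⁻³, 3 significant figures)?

Screen on constraints: max service T ≥ 407 °C. Survivors: titanium alloy, borosilicate glass.
Computing M directly (units already consistent):
  titanium alloy: M = 6.82×10⁻³
  borosilicate glass: M = 3.20×10⁻³
Titanium alloy has the largest M.

titanium alloy, M = 6.82×10⁻³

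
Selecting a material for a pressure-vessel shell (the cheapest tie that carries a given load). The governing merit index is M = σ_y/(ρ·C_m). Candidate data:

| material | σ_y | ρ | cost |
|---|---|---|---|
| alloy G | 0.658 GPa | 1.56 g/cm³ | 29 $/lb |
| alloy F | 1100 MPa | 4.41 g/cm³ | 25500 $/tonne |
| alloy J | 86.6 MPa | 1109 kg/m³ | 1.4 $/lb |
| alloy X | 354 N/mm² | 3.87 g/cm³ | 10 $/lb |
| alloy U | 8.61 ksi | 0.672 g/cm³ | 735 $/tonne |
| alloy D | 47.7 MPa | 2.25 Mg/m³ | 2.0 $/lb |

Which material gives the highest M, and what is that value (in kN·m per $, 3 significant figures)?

alloy U, M = 120 kN·m per $

After converting to SI:
  alloy G: σ_y = 658.0 MPa, ρ = 1560 kg/m³, cost = 63.93 $/kg
  alloy F: σ_y = 1100 MPa, ρ = 4410 kg/m³, cost = 25.50 $/kg
  alloy J: σ_y = 86.60 MPa, ρ = 1109 kg/m³, cost = 3.086 $/kg
  alloy X: σ_y = 354.0 MPa, ρ = 3870 kg/m³, cost = 22.05 $/kg
  alloy U: σ_y = 59.36 MPa, ρ = 672.0 kg/m³, cost = 0.7350 $/kg
  alloy D: σ_y = 47.70 MPa, ρ = 2250 kg/m³, cost = 4.409 $/kg
  alloy U: M = 120 kN·m per $
  alloy J: M = 25.3 kN·m per $
  alloy F: M = 9.78 kN·m per $
  alloy G: M = 6.60 kN·m per $
  alloy D: M = 4.81 kN·m per $
  alloy X: M = 4.15 kN·m per $
Alloy U ranks first.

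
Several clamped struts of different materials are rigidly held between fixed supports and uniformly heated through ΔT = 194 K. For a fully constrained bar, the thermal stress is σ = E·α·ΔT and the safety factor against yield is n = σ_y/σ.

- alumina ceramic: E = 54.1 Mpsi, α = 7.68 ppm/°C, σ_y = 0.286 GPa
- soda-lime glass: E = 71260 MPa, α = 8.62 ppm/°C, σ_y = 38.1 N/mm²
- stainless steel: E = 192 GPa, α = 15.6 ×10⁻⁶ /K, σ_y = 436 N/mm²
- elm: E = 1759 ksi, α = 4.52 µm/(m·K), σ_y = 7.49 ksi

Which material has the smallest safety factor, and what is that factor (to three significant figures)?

soda-lime glass, n = 0.320

Converting E to GPa, α to ×10⁻⁶/K, σ_y to MPa, then σ and n for each:
  alumina ceramic: E = 373.0, α = 7.68, σ_y = 286.0 → σ = 556 MPa, n = 0.515
  soda-lime glass: E = 71.26, α = 8.62, σ_y = 38.10 → σ = 119 MPa, n = 0.320
  stainless steel: E = 192.0, α = 15.6, σ_y = 436.0 → σ = 581 MPa, n = 0.750
  elm: E = 12.13, α = 4.52, σ_y = 51.64 → σ = 10.6 MPa, n = 4.86
Soda-lime glass has the lowest safety factor, n = 0.320.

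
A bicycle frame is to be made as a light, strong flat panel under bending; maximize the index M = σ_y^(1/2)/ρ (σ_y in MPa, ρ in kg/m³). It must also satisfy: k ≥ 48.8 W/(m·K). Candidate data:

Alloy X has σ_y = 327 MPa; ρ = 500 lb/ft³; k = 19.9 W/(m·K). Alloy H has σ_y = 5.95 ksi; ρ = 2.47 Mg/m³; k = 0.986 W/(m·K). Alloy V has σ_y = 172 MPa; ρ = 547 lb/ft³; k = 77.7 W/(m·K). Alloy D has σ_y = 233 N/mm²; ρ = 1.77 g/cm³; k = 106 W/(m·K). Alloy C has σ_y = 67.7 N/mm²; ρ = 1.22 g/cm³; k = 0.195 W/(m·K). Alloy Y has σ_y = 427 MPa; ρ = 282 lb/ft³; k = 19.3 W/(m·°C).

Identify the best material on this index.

alloy D

Screen on constraints: k ≥ 48.8 W/(m·K). Survivors: alloy V, alloy D.
In SI units:
  alloy V: σ_y = 172.0 MPa, ρ = 8762 kg/m³
  alloy D: σ_y = 233.0 MPa, ρ = 1770 kg/m³
  alloy D: M = 8.62×10⁻³
  alloy V: M = 1.50×10⁻³
The maximum is for alloy D.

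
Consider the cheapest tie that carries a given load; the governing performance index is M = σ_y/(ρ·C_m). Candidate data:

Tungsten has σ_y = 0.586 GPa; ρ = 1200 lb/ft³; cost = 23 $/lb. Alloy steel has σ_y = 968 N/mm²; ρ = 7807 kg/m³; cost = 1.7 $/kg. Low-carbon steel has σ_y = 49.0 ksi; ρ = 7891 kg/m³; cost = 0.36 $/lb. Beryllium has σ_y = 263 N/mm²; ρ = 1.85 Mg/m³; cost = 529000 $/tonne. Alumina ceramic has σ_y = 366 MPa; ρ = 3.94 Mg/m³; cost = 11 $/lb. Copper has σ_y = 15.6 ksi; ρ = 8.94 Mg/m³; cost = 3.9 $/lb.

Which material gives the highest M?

alloy steel

After converting to SI:
  tungsten: σ_y = 586.0 MPa, ρ = 19220 kg/m³, cost = 50.71 $/kg
  alloy steel: σ_y = 968.0 MPa, ρ = 7807 kg/m³, cost = 1.700 $/kg
  low-carbon steel: σ_y = 337.8 MPa, ρ = 7891 kg/m³, cost = 0.7937 $/kg
  beryllium: σ_y = 263.0 MPa, ρ = 1850 kg/m³, cost = 529.0 $/kg
  alumina ceramic: σ_y = 366.0 MPa, ρ = 3940 kg/m³, cost = 24.25 $/kg
  copper: σ_y = 107.6 MPa, ρ = 8940 kg/m³, cost = 8.598 $/kg
  alloy steel: M = 72.9 kN·m per $
  low-carbon steel: M = 53.9 kN·m per $
  alumina ceramic: M = 3.83 kN·m per $
  copper: M = 1.40 kN·m per $
  tungsten: M = 0.601 kN·m per $
  beryllium: M = 0.269 kN·m per $
The maximum is for alloy steel.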